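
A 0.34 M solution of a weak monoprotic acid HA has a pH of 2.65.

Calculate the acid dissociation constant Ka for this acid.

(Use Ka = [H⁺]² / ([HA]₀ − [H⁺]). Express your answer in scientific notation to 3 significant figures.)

[H⁺] = 10^(−pH) = 10^(−2.65) = 2.239e-03 M. For HA ⇌ H⁺ + A⁻, Ka = [H⁺][A⁻]/[HA] = [H⁺]² / ([HA]₀ − [H⁺]) = (2.239e-03)² / (0.34 − 2.239e-03) = 1.48e-05.

K_a = 1.48e-05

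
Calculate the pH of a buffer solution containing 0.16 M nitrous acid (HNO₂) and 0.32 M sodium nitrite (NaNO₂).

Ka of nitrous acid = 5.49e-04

pKa = -log(5.49e-04) = 3.26. pH = pKa + log([A⁻]/[HA]) = 3.26 + log(0.32/0.16)

pH = 3.56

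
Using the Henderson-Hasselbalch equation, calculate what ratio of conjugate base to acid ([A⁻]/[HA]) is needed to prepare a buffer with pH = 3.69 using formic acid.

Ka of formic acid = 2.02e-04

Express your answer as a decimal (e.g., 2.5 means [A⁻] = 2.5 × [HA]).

pKa = -log(2.02e-04) = 3.6946. pH = pKa + log([A⁻]/[HA]), so log([A⁻]/[HA]) = pH − pKa = 3.69 − 3.6946 = -0.0046. [A⁻]/[HA] = 10^(-0.0046) = 0.989

[A⁻]/[HA] = 0.989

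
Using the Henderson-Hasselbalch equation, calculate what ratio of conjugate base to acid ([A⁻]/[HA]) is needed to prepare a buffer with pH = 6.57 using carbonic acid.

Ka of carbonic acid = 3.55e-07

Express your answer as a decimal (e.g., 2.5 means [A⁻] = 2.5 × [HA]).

pKa = -log(3.55e-07) = 6.4498. pH = pKa + log([A⁻]/[HA]), so log([A⁻]/[HA]) = pH − pKa = 6.57 − 6.4498 = 0.1202. [A⁻]/[HA] = 10^(0.1202) = 1.32

[A⁻]/[HA] = 1.32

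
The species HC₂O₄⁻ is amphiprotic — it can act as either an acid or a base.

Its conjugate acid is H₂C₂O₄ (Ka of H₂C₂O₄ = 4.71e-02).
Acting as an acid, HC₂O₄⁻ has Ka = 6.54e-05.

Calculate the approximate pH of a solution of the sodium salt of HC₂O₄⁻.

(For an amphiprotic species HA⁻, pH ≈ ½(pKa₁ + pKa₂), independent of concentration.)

pKa₁ = -log(4.71e-02) = 1.33; pKa₂ = -log(6.54e-05) = 4.18. For an amphiprotic species, pH ≈ ½(pKa₁ + pKa₂) = ½(1.33 + 4.18) = 2.76.

pH = 2.76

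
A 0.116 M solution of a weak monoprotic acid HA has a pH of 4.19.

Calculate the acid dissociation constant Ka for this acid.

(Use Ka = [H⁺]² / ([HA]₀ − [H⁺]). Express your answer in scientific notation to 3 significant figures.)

[H⁺] = 10^(−pH) = 10^(−4.19) = 6.457e-05 M. For HA ⇌ H⁺ + A⁻, Ka = [H⁺][A⁻]/[HA] = [H⁺]² / ([HA]₀ − [H⁺]) = (6.457e-05)² / (0.116 − 6.457e-05) = 3.60e-08.

K_a = 3.60e-08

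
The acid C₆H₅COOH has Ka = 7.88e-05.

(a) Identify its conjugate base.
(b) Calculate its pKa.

(a) The conjugate base is formed by removing one H⁺ from C₆H₅COOH, giving C₆H₅COO⁻. (b) pKa = -log(Ka) = -log(7.88e-05) = 4.10.

Conjugate base: C₆H₅COO⁻; pK_a = 4.10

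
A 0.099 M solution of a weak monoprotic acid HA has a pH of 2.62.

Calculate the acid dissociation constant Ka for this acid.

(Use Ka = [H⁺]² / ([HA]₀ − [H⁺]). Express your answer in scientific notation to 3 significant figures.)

[H⁺] = 10^(−pH) = 10^(−2.62) = 2.399e-03 M. For HA ⇌ H⁺ + A⁻, Ka = [H⁺][A⁻]/[HA] = [H⁺]² / ([HA]₀ − [H⁺]) = (2.399e-03)² / (0.099 − 2.399e-03) = 5.96e-05.

K_a = 5.96e-05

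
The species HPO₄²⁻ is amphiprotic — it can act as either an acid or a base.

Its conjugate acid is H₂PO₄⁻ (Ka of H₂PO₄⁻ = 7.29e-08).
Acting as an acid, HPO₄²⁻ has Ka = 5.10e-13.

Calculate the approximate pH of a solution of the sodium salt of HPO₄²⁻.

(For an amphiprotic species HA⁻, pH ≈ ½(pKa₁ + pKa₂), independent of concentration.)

pKa₁ = -log(7.29e-08) = 7.14; pKa₂ = -log(5.10e-13) = 12.29. For an amphiprotic species, pH ≈ ½(pKa₁ + pKa₂) = ½(7.14 + 12.29) = 9.71.

pH = 9.71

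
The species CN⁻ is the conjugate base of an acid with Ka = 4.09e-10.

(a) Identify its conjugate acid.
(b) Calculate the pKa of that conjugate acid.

(a) The conjugate acid is formed by adding one H⁺ to CN⁻, giving HCN. (b) pKa = -log(Ka) = -log(4.09e-10) = 9.39.

Conjugate acid: HCN; pK_a = 9.39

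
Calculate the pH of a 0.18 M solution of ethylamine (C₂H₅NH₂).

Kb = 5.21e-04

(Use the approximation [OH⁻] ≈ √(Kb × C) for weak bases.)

[OH⁻] = √(Kb × C) = √(5.21e-04 × 0.18) = 9.6840e-03. pOH = 2.01, pH = 14 - pOH

pH = 11.99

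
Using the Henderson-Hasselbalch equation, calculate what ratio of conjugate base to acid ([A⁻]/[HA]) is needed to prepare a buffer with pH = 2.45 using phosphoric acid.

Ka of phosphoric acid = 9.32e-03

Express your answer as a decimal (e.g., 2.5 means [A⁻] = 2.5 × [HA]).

pKa = -log(9.32e-03) = 2.0306. pH = pKa + log([A⁻]/[HA]), so log([A⁻]/[HA]) = pH − pKa = 2.45 − 2.0306 = 0.4194. [A⁻]/[HA] = 10^(0.4194) = 2.63

[A⁻]/[HA] = 2.63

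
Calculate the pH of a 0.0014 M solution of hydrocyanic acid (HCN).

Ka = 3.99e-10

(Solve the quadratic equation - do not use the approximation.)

x² + Ka×x - Ka×C = 0. Using quadratic formula: [H⁺] = 7.4720e-07

pH = 6.13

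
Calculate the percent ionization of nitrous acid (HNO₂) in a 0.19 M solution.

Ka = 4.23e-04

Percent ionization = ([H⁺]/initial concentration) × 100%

Using Ka equilibrium: x² + Ka×x - Ka×C = 0. Solving: [H⁺] = 8.7559e-03. Percent = (8.7559e-03/0.19) × 100

Percent ionization = 4.61%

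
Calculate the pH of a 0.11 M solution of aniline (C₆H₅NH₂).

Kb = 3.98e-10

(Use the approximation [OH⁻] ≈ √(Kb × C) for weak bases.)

[OH⁻] = √(Kb × C) = √(3.98e-10 × 0.11) = 6.6166e-06. pOH = 5.18, pH = 14 - pOH

pH = 8.82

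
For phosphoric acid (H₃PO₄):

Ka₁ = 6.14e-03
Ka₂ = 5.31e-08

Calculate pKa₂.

pKa₂ = -log(Ka₂) = -log(5.31e-08) = 7.27.

pK_{a2} = 7.27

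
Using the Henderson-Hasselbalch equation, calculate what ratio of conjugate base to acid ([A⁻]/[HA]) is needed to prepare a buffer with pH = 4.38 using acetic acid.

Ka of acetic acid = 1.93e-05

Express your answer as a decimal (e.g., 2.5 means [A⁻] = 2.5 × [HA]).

pKa = -log(1.93e-05) = 4.7144. pH = pKa + log([A⁻]/[HA]), so log([A⁻]/[HA]) = pH − pKa = 4.38 − 4.7144 = -0.3344. [A⁻]/[HA] = 10^(-0.3344) = 0.463

[A⁻]/[HA] = 0.463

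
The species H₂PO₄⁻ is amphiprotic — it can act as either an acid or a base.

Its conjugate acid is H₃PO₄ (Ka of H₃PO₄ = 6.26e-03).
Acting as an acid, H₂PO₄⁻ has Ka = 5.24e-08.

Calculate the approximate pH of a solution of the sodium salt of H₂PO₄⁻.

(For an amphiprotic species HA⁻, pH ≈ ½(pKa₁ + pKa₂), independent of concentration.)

pKa₁ = -log(6.26e-03) = 2.20; pKa₂ = -log(5.24e-08) = 7.28. For an amphiprotic species, pH ≈ ½(pKa₁ + pKa₂) = ½(2.20 + 7.28) = 4.74.

pH = 4.74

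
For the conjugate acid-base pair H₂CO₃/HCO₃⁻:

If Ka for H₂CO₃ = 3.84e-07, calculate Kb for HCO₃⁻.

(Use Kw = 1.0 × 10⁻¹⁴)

For a conjugate pair Ka × Kb = Kw, so Kb = Kw/Ka = 1.0 × 10⁻¹⁴ / 3.84e-07 = 2.60e-08.

K_b = 2.60e-08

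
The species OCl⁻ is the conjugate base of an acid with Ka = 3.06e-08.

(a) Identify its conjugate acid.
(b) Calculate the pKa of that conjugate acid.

(a) The conjugate acid is formed by adding one H⁺ to OCl⁻, giving HOCl. (b) pKa = -log(Ka) = -log(3.06e-08) = 7.51.

Conjugate acid: HOCl; pK_a = 7.51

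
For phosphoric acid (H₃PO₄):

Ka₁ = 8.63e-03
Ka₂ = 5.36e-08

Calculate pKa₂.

pKa₂ = -log(Ka₂) = -log(5.36e-08) = 7.27.

pK_{a2} = 7.27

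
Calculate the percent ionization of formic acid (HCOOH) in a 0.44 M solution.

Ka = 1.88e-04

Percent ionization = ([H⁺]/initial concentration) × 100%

Using Ka equilibrium: x² + Ka×x - Ka×C = 0. Solving: [H⁺] = 9.0015e-03. Percent = (9.0015e-03/0.44) × 100

Percent ionization = 2.05%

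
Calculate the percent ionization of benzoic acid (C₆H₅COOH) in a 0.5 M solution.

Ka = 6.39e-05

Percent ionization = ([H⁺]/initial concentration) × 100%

Using Ka equilibrium: x² + Ka×x - Ka×C = 0. Solving: [H⁺] = 5.6206e-03. Percent = (5.6206e-03/0.5) × 100

Percent ionization = 1.12%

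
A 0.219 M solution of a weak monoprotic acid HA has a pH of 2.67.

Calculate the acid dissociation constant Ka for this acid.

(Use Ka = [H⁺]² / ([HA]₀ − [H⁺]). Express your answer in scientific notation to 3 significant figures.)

[H⁺] = 10^(−pH) = 10^(−2.67) = 2.138e-03 M. For HA ⇌ H⁺ + A⁻, Ka = [H⁺][A⁻]/[HA] = [H⁺]² / ([HA]₀ − [H⁺]) = (2.138e-03)² / (0.219 − 2.138e-03) = 2.11e-05.

K_a = 2.11e-05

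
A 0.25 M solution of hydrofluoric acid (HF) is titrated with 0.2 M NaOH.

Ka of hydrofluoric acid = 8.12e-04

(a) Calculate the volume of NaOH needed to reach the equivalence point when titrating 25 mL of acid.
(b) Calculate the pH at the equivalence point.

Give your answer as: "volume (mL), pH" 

moles acid = 0.25 × 25/1000 = 0.00625 mol; V_base = moles/0.2 × 1000 = 31.2 mL. At equivalence only the conjugate base is present: [A⁻] = 0.00625/0.056 = 1.1111e-01 M. Kb = Kw/Ka = 1.23e-11; [OH⁻] = √(Kb × [A⁻]) = 1.1698e-06; pOH = 5.93; pH = 14 - pOH = 8.07.

V = 31.2 mL, pH = 8.07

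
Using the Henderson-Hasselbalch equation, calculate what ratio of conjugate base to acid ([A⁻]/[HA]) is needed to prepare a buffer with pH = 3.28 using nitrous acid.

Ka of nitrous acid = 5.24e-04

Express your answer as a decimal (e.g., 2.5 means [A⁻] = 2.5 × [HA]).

pKa = -log(5.24e-04) = 3.2807. pH = pKa + log([A⁻]/[HA]), so log([A⁻]/[HA]) = pH − pKa = 3.28 − 3.2807 = -0.0007. [A⁻]/[HA] = 10^(-0.0007) = 0.998

[A⁻]/[HA] = 0.998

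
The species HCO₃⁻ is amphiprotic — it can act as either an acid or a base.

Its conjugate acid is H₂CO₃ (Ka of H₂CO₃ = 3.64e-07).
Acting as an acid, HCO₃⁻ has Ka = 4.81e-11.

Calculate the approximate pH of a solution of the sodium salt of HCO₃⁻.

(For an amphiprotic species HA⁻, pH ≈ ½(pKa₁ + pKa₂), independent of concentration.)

pKa₁ = -log(3.64e-07) = 6.44; pKa₂ = -log(4.81e-11) = 10.32. For an amphiprotic species, pH ≈ ½(pKa₁ + pKa₂) = ½(6.44 + 10.32) = 8.38.

pH = 8.38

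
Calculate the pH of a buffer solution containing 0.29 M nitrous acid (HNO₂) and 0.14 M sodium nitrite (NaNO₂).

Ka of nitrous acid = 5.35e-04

pKa = -log(5.35e-04) = 3.27. pH = pKa + log([A⁻]/[HA]) = 3.27 + log(0.14/0.29)

pH = 2.96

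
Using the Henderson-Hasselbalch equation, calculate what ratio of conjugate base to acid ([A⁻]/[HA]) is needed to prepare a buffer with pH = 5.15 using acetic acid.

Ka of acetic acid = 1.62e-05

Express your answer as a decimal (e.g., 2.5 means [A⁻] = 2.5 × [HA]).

pKa = -log(1.62e-05) = 4.7905. pH = pKa + log([A⁻]/[HA]), so log([A⁻]/[HA]) = pH − pKa = 5.15 − 4.7905 = 0.3595. [A⁻]/[HA] = 10^(0.3595) = 2.29

[A⁻]/[HA] = 2.29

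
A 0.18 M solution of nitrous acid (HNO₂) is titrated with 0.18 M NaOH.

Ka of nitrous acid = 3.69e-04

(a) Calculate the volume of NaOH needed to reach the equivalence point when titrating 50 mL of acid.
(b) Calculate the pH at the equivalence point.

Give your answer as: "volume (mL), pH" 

moles acid = 0.18 × 50/1000 = 0.009 mol; V_base = moles/0.18 × 1000 = 50.0 mL. At equivalence only the conjugate base is present: [A⁻] = 0.009/0.100 = 9.0000e-02 M. Kb = Kw/Ka = 2.71e-11; [OH⁻] = √(Kb × [A⁻]) = 1.5617e-06; pOH = 5.81; pH = 14 - pOH = 8.19.

V = 50.0 mL, pH = 8.19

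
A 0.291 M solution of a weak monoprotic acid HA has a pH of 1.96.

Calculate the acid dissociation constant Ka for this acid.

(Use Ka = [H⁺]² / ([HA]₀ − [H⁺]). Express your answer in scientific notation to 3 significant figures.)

[H⁺] = 10^(−pH) = 10^(−1.96) = 1.096e-02 M. For HA ⇌ H⁺ + A⁻, Ka = [H⁺][A⁻]/[HA] = [H⁺]² / ([HA]₀ − [H⁺]) = (1.096e-02)² / (0.291 − 1.096e-02) = 4.29e-04.

K_a = 4.29e-04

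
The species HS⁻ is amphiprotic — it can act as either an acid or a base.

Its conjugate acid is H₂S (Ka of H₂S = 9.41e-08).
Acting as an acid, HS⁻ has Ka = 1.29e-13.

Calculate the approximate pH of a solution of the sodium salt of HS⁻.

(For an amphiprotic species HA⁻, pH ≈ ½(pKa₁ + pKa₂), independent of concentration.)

pKa₁ = -log(9.41e-08) = 7.03; pKa₂ = -log(1.29e-13) = 12.89. For an amphiprotic species, pH ≈ ½(pKa₁ + pKa₂) = ½(7.03 + 12.89) = 9.96.

pH = 9.96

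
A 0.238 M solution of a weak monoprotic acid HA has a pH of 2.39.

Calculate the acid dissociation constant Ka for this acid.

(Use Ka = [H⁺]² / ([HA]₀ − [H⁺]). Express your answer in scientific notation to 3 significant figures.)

[H⁺] = 10^(−pH) = 10^(−2.39) = 4.074e-03 M. For HA ⇌ H⁺ + A⁻, Ka = [H⁺][A⁻]/[HA] = [H⁺]² / ([HA]₀ − [H⁺]) = (4.074e-03)² / (0.238 − 4.074e-03) = 7.09e-05.

K_a = 7.09e-05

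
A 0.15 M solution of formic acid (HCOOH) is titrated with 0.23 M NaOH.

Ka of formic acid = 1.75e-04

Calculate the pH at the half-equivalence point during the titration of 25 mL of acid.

At half-equivalence [HA] = [A⁻], so Henderson-Hasselbalch gives pH = pKa = -log(1.75e-04) = 3.76.

pH = pKa = 3.76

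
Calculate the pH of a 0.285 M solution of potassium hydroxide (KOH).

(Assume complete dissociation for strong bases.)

[OH⁻] = 0.285 M for strong base. pOH = -log[OH⁻] = 0.55, pH = 14 - pOH

pH = 13.45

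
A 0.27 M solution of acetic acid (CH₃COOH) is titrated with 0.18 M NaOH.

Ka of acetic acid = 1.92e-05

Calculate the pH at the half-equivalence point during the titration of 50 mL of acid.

At half-equivalence [HA] = [A⁻], so Henderson-Hasselbalch gives pH = pKa = -log(1.92e-05) = 4.72.

pH = pKa = 4.72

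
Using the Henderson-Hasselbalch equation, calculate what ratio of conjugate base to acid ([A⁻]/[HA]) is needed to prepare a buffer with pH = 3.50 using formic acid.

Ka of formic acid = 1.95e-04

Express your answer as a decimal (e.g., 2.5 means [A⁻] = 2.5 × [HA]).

pKa = -log(1.95e-04) = 3.7100. pH = pKa + log([A⁻]/[HA]), so log([A⁻]/[HA]) = pH − pKa = 3.50 − 3.7100 = -0.2100. [A⁻]/[HA] = 10^(-0.2100) = 0.617

[A⁻]/[HA] = 0.617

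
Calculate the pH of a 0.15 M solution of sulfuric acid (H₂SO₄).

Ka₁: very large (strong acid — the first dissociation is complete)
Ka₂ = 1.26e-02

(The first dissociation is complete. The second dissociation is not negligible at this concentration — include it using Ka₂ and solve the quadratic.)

First dissociation is complete: [H⁺]₀ = [HSO₄⁻]₀ = C = 0.15 M. Second dissociation HSO₄⁻ ⇌ H⁺ + SO₄²⁻: let x = [SO₄²⁻]. Ka₂ = (C + x)·x / (C − x) = 1.26e-02 → x² + (C + Ka₂)·x − Ka₂·C = 0 → x² + 0.16260·x − 1.890e-03 = 0. x = (−0.16260 + √(0.16260² + 4 × 1.890e-03)) / 2 = 1.0894e-02 M. [H⁺] = C + x = 0.15 + 1.0894e-02 = 1.6089e-01 M. pH = -log(1.6089e-01) = 0.79.

pH = 0.79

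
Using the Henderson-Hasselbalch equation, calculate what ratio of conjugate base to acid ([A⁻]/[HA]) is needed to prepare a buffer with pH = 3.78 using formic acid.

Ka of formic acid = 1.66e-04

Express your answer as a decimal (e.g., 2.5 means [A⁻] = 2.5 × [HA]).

pKa = -log(1.66e-04) = 3.7799. pH = pKa + log([A⁻]/[HA]), so log([A⁻]/[HA]) = pH − pKa = 3.78 − 3.7799 = 0.0001. [A⁻]/[HA] = 10^(0.0001) = 1.00

[A⁻]/[HA] = 1.00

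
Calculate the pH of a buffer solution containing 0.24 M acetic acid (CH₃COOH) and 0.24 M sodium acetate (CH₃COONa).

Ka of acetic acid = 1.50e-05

pKa = -log(1.50e-05) = 4.82. pH = pKa + log([A⁻]/[HA]) = 4.82 + log(0.24/0.24)

pH = 4.82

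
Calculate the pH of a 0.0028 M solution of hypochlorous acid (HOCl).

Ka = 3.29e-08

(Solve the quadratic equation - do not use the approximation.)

x² + Ka×x - Ka×C = 0. Using quadratic formula: [H⁺] = 9.5815e-06

pH = 5.02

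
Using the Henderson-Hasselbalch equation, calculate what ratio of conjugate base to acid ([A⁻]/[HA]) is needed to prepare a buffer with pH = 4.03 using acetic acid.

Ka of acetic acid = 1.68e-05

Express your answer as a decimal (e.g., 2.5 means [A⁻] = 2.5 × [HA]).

pKa = -log(1.68e-05) = 4.7747. pH = pKa + log([A⁻]/[HA]), so log([A⁻]/[HA]) = pH − pKa = 4.03 − 4.7747 = -0.7447. [A⁻]/[HA] = 10^(-0.7447) = 0.180

[A⁻]/[HA] = 0.180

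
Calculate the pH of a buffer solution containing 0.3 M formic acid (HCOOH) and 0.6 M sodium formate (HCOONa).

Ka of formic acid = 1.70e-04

pKa = -log(1.70e-04) = 3.77. pH = pKa + log([A⁻]/[HA]) = 3.77 + log(0.6/0.3)

pH = 4.07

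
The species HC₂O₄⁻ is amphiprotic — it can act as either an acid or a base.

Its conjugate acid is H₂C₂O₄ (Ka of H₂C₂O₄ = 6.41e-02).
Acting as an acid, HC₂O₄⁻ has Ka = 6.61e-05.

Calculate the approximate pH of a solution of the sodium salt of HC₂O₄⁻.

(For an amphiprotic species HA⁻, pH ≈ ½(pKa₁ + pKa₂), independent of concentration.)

pKa₁ = -log(6.41e-02) = 1.19; pKa₂ = -log(6.61e-05) = 4.18. For an amphiprotic species, pH ≈ ½(pKa₁ + pKa₂) = ½(1.19 + 4.18) = 2.69.

pH = 2.69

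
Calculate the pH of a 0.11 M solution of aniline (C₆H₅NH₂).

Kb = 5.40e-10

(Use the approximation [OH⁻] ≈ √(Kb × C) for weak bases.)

[OH⁻] = √(Kb × C) = √(5.40e-10 × 0.11) = 7.7071e-06. pOH = 5.11, pH = 14 - pOH

pH = 8.89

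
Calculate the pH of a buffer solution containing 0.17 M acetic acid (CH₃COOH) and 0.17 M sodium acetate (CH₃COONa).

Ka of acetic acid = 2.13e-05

pKa = -log(2.13e-05) = 4.67. pH = pKa + log([A⁻]/[HA]) = 4.67 + log(0.17/0.17)

pH = 4.67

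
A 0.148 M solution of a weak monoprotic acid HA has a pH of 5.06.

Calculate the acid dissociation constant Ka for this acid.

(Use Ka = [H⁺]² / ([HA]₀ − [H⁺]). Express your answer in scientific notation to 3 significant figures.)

[H⁺] = 10^(−pH) = 10^(−5.06) = 8.710e-06 M. For HA ⇌ H⁺ + A⁻, Ka = [H⁺][A⁻]/[HA] = [H⁺]² / ([HA]₀ − [H⁺]) = (8.710e-06)² / (0.148 − 8.710e-06) = 5.13e-10.

K_a = 5.13e-10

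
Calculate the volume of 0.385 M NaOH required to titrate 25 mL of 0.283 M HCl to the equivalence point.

At equivalence: moles acid = moles base. moles HCl = 0.283 × 25/1000 = 0.007075 mol. V_base = moles / 0.385 × 1000 = 18.4 mL.

V_{base} = 18.4 mL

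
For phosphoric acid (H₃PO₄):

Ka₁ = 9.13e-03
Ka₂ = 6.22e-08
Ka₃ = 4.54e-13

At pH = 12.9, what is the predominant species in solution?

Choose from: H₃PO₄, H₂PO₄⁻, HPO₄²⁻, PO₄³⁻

pKa₁ = 2.04, pKa₂ = 7.21, pKa₃ = 12.34. For a polyprotic acid the predominant species crosses at each pKa: below pKa_n the protonated form dominates, above it the deprotonated form does. At pH = 12.9, the predominant species is PO₄³⁻.

PO₄³⁻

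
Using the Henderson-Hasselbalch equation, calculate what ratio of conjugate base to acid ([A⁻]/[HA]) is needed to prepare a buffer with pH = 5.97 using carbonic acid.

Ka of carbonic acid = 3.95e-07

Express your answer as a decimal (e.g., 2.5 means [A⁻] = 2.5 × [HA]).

pKa = -log(3.95e-07) = 6.4034. pH = pKa + log([A⁻]/[HA]), so log([A⁻]/[HA]) = pH − pKa = 5.97 − 6.4034 = -0.4334. [A⁻]/[HA] = 10^(-0.4334) = 0.369

[A⁻]/[HA] = 0.369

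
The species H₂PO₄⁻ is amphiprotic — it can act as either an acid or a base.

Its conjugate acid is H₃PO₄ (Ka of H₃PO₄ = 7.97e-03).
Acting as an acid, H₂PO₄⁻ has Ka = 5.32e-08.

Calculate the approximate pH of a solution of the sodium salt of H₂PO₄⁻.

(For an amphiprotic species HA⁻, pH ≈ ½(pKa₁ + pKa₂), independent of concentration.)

pKa₁ = -log(7.97e-03) = 2.10; pKa₂ = -log(5.32e-08) = 7.27. For an amphiprotic species, pH ≈ ½(pKa₁ + pKa₂) = ½(2.10 + 7.27) = 4.69.

pH = 4.69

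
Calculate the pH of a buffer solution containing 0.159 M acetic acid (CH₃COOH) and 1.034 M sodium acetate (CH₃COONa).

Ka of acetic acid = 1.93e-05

pKa = -log(1.93e-05) = 4.71. pH = pKa + log([A⁻]/[HA]) = 4.71 + log(1.034/0.159)

pH = 5.53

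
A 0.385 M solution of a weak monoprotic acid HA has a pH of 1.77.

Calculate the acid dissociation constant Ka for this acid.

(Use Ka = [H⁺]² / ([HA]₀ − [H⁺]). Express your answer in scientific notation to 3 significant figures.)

[H⁺] = 10^(−pH) = 10^(−1.77) = 1.698e-02 M. For HA ⇌ H⁺ + A⁻, Ka = [H⁺][A⁻]/[HA] = [H⁺]² / ([HA]₀ − [H⁺]) = (1.698e-02)² / (0.385 − 1.698e-02) = 7.84e-04.

K_a = 7.84e-04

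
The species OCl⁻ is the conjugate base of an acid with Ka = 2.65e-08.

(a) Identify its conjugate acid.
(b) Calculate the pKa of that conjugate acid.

(a) The conjugate acid is formed by adding one H⁺ to OCl⁻, giving HOCl. (b) pKa = -log(Ka) = -log(2.65e-08) = 7.58.

Conjugate acid: HOCl; pK_a = 7.58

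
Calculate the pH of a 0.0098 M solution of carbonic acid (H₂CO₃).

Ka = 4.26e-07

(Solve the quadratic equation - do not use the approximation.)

x² + Ka×x - Ka×C = 0. Using quadratic formula: [H⁺] = 6.4400e-05

pH = 4.19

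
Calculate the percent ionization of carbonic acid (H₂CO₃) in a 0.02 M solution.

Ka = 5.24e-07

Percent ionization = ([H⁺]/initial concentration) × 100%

Using Ka equilibrium: x² + Ka×x - Ka×C = 0. Solving: [H⁺] = 1.0211e-04. Percent = (1.0211e-04/0.02) × 100

Percent ionization = 0.511%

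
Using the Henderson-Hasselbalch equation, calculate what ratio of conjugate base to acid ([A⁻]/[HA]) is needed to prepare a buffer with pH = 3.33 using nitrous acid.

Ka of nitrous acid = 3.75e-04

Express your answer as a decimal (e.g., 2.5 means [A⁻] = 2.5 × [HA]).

pKa = -log(3.75e-04) = 3.4260. pH = pKa + log([A⁻]/[HA]), so log([A⁻]/[HA]) = pH − pKa = 3.33 − 3.4260 = -0.0960. [A⁻]/[HA] = 10^(-0.0960) = 0.802

[A⁻]/[HA] = 0.802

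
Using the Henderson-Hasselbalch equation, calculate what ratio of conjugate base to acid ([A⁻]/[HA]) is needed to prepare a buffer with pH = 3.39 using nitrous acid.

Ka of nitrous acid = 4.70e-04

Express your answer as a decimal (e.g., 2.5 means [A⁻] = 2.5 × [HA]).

pKa = -log(4.70e-04) = 3.3279. pH = pKa + log([A⁻]/[HA]), so log([A⁻]/[HA]) = pH − pKa = 3.39 − 3.3279 = 0.0621. [A⁻]/[HA] = 10^(0.0621) = 1.15

[A⁻]/[HA] = 1.15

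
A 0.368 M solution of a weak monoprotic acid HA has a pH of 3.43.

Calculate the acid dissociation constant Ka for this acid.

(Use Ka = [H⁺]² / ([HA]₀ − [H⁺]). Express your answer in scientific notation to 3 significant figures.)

[H⁺] = 10^(−pH) = 10^(−3.43) = 3.715e-04 M. For HA ⇌ H⁺ + A⁻, Ka = [H⁺][A⁻]/[HA] = [H⁺]² / ([HA]₀ − [H⁺]) = (3.715e-04)² / (0.368 − 3.715e-04) = 3.75e-07.

K_a = 3.75e-07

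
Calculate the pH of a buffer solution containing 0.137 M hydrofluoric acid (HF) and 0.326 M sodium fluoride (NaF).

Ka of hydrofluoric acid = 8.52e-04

pKa = -log(8.52e-04) = 3.07. pH = pKa + log([A⁻]/[HA]) = 3.07 + log(0.326/0.137)

pH = 3.45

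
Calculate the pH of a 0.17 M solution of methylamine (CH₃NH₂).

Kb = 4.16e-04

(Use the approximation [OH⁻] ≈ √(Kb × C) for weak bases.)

[OH⁻] = √(Kb × C) = √(4.16e-04 × 0.17) = 8.4095e-03. pOH = 2.08, pH = 14 - pOH

pH = 11.92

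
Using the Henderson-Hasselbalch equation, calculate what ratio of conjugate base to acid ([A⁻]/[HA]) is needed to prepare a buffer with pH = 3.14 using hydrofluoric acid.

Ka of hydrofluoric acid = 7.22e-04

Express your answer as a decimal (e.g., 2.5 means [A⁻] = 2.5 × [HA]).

pKa = -log(7.22e-04) = 3.1415. pH = pKa + log([A⁻]/[HA]), so log([A⁻]/[HA]) = pH − pKa = 3.14 − 3.1415 = -0.0015. [A⁻]/[HA] = 10^(-0.0015) = 0.997

[A⁻]/[HA] = 0.997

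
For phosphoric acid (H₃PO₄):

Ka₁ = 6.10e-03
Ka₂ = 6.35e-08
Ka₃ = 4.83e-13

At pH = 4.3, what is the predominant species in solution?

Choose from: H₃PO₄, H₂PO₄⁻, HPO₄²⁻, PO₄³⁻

pKa₁ = 2.21, pKa₂ = 7.20, pKa₃ = 12.32. For a polyprotic acid the predominant species crosses at each pKa: below pKa_n the protonated form dominates, above it the deprotonated form does. At pH = 4.3, the predominant species is H₂PO₄⁻.

H₂PO₄⁻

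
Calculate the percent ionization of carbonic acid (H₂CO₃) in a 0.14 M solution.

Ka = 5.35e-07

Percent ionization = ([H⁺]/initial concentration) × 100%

Using Ka equilibrium: x² + Ka×x - Ka×C = 0. Solving: [H⁺] = 2.7341e-04. Percent = (2.7341e-04/0.14) × 100

Percent ionization = 0.195%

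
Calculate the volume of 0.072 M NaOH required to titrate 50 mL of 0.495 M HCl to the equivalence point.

At equivalence: moles acid = moles base. moles HCl = 0.495 × 50/1000 = 0.02475 mol. V_base = moles / 0.072 × 1000 = 343.8 mL.

V_{base} = 343.8 mL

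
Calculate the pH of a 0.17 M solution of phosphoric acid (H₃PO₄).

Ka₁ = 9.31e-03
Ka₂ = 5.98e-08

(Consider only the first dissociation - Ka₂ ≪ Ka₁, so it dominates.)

First dissociation dominates. From Ka₁ = [H⁺][HA⁻]/[H₂A], x² + Ka₁·x − Ka₁·C = 0 with C = 0.17 M and Ka₁ = 9.31e-03. Solving: [H⁺] = (−Ka₁ + √(Ka₁² + 4·Ka₁·C)) / 2 = 3.5400e-02 M. pH = -log(3.5400e-02) = 1.45.

pH = 1.45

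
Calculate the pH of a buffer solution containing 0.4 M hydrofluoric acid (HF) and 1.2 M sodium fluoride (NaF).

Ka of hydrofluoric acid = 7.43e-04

pKa = -log(7.43e-04) = 3.13. pH = pKa + log([A⁻]/[HA]) = 3.13 + log(1.2/0.4)

pH = 3.61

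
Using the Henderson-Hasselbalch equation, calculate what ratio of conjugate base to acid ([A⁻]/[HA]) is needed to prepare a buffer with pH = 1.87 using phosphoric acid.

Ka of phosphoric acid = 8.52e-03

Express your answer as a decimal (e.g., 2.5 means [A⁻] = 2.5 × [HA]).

pKa = -log(8.52e-03) = 2.0696. pH = pKa + log([A⁻]/[HA]), so log([A⁻]/[HA]) = pH − pKa = 1.87 − 2.0696 = -0.1996. [A⁻]/[HA] = 10^(-0.1996) = 0.632

[A⁻]/[HA] = 0.632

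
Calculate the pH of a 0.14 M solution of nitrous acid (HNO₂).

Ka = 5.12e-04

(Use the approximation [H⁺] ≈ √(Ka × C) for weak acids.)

[H⁺] = √(Ka × C) = √(5.12e-04 × 0.14) = 8.4664e-03. pH = -log(8.4664e-03)

pH = 2.07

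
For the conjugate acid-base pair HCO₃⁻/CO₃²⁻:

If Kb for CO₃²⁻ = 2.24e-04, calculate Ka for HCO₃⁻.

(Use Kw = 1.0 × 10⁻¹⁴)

For a conjugate pair Ka × Kb = Kw, so Ka = Kw/Kb = 1.0 × 10⁻¹⁴ / 2.24e-04 = 4.46e-11.

K_a = 4.46e-11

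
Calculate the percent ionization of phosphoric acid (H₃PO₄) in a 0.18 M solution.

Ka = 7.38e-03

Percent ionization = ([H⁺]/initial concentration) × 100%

Using Ka equilibrium: x² + Ka×x - Ka×C = 0. Solving: [H⁺] = 3.2944e-02. Percent = (3.2944e-02/0.18) × 100

Percent ionization = 18.3%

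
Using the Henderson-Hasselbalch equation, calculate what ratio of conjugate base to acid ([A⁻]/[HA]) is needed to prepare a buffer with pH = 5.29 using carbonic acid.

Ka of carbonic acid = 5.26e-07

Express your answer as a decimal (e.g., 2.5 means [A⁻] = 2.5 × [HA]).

pKa = -log(5.26e-07) = 6.2790. pH = pKa + log([A⁻]/[HA]), so log([A⁻]/[HA]) = pH − pKa = 5.29 − 6.2790 = -0.9890. [A⁻]/[HA] = 10^(-0.9890) = 0.103

[A⁻]/[HA] = 0.103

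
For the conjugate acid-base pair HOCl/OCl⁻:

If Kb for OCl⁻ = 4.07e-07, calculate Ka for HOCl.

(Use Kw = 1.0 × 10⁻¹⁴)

For a conjugate pair Ka × Kb = Kw, so Ka = Kw/Kb = 1.0 × 10⁻¹⁴ / 4.07e-07 = 2.46e-08.

K_a = 2.46e-08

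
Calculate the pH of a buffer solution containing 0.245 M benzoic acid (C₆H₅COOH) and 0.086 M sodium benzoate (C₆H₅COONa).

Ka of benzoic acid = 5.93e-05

pKa = -log(5.93e-05) = 4.23. pH = pKa + log([A⁻]/[HA]) = 4.23 + log(0.086/0.245)

pH = 3.77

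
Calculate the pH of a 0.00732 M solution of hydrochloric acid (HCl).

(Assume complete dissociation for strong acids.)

[H⁺] = 0.00732 M for strong acid. pH = -log[H⁺] = -log(0.00732)

pH = 2.14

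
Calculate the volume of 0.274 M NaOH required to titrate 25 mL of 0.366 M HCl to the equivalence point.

At equivalence: moles acid = moles base. moles HCl = 0.366 × 25/1000 = 0.00915 mol. V_base = moles / 0.274 × 1000 = 33.4 mL.

V_{base} = 33.4 mL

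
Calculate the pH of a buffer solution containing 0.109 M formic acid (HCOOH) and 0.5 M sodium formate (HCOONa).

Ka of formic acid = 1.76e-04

pKa = -log(1.76e-04) = 3.75. pH = pKa + log([A⁻]/[HA]) = 3.75 + log(0.5/0.109)

pH = 4.42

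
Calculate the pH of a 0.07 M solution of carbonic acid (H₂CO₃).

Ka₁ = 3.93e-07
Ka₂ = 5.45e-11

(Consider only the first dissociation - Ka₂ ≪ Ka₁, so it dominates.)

First dissociation dominates. From Ka₁ = [H⁺][HA⁻]/[H₂A], x² + Ka₁·x − Ka₁·C = 0 with C = 0.07 M and Ka₁ = 3.93e-07. Solving: [H⁺] = (−Ka₁ + √(Ka₁² + 4·Ka₁·C)) / 2 = 1.6567e-04 M. pH = -log(1.6567e-04) = 3.78.

pH = 3.78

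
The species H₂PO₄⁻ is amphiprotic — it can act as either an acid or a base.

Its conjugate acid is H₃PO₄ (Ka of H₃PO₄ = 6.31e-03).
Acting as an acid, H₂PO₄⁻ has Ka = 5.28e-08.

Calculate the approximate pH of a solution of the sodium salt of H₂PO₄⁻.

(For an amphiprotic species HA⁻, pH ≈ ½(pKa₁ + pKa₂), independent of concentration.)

pKa₁ = -log(6.31e-03) = 2.20; pKa₂ = -log(5.28e-08) = 7.28. For an amphiprotic species, pH ≈ ½(pKa₁ + pKa₂) = ½(2.20 + 7.28) = 4.74.

pH = 4.74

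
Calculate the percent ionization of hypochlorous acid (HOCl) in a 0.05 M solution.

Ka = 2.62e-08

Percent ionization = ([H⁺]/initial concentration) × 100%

Using Ka equilibrium: x² + Ka×x - Ka×C = 0. Solving: [H⁺] = 3.6181e-05. Percent = (3.6181e-05/0.05) × 100

Percent ionization = 0.0724%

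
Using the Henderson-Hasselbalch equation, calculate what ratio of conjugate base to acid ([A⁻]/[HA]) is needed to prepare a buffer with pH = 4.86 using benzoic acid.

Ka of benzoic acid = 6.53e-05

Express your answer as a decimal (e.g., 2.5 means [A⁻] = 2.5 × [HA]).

pKa = -log(6.53e-05) = 4.1851. pH = pKa + log([A⁻]/[HA]), so log([A⁻]/[HA]) = pH − pKa = 4.86 − 4.1851 = 0.6749. [A⁻]/[HA] = 10^(0.6749) = 4.73

[A⁻]/[HA] = 4.73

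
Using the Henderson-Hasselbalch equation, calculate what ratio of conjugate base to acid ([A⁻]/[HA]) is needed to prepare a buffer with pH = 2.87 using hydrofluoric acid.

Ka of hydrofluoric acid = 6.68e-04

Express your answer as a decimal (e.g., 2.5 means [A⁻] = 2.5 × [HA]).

pKa = -log(6.68e-04) = 3.1752. pH = pKa + log([A⁻]/[HA]), so log([A⁻]/[HA]) = pH − pKa = 2.87 − 3.1752 = -0.3052. [A⁻]/[HA] = 10^(-0.3052) = 0.495

[A⁻]/[HA] = 0.495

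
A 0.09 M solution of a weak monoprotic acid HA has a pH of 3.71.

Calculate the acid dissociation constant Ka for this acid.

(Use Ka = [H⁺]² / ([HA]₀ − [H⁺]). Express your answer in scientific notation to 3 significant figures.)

[H⁺] = 10^(−pH) = 10^(−3.71) = 1.950e-04 M. For HA ⇌ H⁺ + A⁻, Ka = [H⁺][A⁻]/[HA] = [H⁺]² / ([HA]₀ − [H⁺]) = (1.950e-04)² / (0.09 − 1.950e-04) = 4.23e-07.

K_a = 4.23e-07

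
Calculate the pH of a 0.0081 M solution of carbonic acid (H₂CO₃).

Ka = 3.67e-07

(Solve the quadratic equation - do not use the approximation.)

x² + Ka×x - Ka×C = 0. Using quadratic formula: [H⁺] = 5.4339e-05

pH = 4.26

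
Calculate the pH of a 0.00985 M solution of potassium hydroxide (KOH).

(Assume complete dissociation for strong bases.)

[OH⁻] = 0.00985 M for strong base. pOH = -log[OH⁻] = 2.01, pH = 14 - pOH

pH = 11.99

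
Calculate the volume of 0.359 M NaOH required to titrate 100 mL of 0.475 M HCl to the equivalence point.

At equivalence: moles acid = moles base. moles HCl = 0.475 × 100/1000 = 0.0475 mol. V_base = moles / 0.359 × 1000 = 132.3 mL.

V_{base} = 132.3 mL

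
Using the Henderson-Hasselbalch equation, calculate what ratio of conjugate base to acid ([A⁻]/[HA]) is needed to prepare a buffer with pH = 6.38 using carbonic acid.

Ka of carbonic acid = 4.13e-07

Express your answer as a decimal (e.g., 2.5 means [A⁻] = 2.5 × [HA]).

pKa = -log(4.13e-07) = 6.3840. pH = pKa + log([A⁻]/[HA]), so log([A⁻]/[HA]) = pH − pKa = 6.38 − 6.3840 = -0.0040. [A⁻]/[HA] = 10^(-0.0040) = 0.991

[A⁻]/[HA] = 0.991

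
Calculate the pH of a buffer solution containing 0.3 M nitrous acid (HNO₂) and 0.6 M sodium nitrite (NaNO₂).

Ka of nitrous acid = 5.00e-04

pKa = -log(5.00e-04) = 3.30. pH = pKa + log([A⁻]/[HA]) = 3.30 + log(0.6/0.3)

pH = 3.60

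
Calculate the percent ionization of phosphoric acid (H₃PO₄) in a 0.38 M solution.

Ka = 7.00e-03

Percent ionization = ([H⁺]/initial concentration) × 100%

Using Ka equilibrium: x² + Ka×x - Ka×C = 0. Solving: [H⁺] = 4.8194e-02. Percent = (4.8194e-02/0.38) × 100

Percent ionization = 12.7%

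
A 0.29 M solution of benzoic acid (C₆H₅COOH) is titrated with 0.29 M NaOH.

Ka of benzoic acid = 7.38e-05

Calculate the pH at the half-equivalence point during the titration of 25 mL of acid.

At half-equivalence [HA] = [A⁻], so Henderson-Hasselbalch gives pH = pKa = -log(7.38e-05) = 4.13.

pH = pKa = 4.13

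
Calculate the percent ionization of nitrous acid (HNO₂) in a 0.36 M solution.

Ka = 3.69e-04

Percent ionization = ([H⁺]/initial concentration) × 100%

Using Ka equilibrium: x² + Ka×x - Ka×C = 0. Solving: [H⁺] = 1.1343e-02. Percent = (1.1343e-02/0.36) × 100

Percent ionization = 3.15%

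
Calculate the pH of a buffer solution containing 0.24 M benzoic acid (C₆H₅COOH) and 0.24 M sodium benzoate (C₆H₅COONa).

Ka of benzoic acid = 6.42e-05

pKa = -log(6.42e-05) = 4.19. pH = pKa + log([A⁻]/[HA]) = 4.19 + log(0.24/0.24)

pH = 4.19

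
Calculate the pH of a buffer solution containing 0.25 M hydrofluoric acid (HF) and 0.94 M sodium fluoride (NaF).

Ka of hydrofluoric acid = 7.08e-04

pKa = -log(7.08e-04) = 3.15. pH = pKa + log([A⁻]/[HA]) = 3.15 + log(0.94/0.25)

pH = 3.73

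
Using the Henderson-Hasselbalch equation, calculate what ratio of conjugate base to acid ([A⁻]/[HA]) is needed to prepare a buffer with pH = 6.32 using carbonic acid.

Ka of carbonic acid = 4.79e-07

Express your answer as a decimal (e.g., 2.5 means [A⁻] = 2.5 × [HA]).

pKa = -log(4.79e-07) = 6.3197. pH = pKa + log([A⁻]/[HA]), so log([A⁻]/[HA]) = pH − pKa = 6.32 − 6.3197 = 0.0003. [A⁻]/[HA] = 10^(0.0003) = 1.00

[A⁻]/[HA] = 1.00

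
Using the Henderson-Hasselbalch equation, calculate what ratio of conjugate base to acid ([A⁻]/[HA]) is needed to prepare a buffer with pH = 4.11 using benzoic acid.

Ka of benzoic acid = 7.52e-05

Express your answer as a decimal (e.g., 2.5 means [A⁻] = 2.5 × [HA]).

pKa = -log(7.52e-05) = 4.1238. pH = pKa + log([A⁻]/[HA]), so log([A⁻]/[HA]) = pH − pKa = 4.11 − 4.1238 = -0.0138. [A⁻]/[HA] = 10^(-0.0138) = 0.969

[A⁻]/[HA] = 0.969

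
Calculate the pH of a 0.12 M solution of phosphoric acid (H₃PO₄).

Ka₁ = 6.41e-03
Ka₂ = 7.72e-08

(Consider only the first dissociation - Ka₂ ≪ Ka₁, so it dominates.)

First dissociation dominates. From Ka₁ = [H⁺][HA⁻]/[H₂A], x² + Ka₁·x − Ka₁·C = 0 with C = 0.12 M and Ka₁ = 6.41e-03. Solving: [H⁺] = (−Ka₁ + √(Ka₁² + 4·Ka₁·C)) / 2 = 2.4714e-02 M. pH = -log(2.4714e-02) = 1.61.

pH = 1.61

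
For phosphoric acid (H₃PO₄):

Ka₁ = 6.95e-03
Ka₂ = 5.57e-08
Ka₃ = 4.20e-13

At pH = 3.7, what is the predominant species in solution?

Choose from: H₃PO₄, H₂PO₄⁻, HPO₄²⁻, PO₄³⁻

pKa₁ = 2.16, pKa₂ = 7.25, pKa₃ = 12.38. For a polyprotic acid the predominant species crosses at each pKa: below pKa_n the protonated form dominates, above it the deprotonated form does. At pH = 3.7, the predominant species is H₂PO₄⁻.

H₂PO₄⁻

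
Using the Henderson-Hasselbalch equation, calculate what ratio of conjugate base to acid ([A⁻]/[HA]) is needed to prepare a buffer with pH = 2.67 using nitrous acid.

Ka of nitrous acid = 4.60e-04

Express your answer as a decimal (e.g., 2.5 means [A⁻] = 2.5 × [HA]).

pKa = -log(4.60e-04) = 3.3372. pH = pKa + log([A⁻]/[HA]), so log([A⁻]/[HA]) = pH − pKa = 2.67 − 3.3372 = -0.6672. [A⁻]/[HA] = 10^(-0.6672) = 0.215

[A⁻]/[HA] = 0.215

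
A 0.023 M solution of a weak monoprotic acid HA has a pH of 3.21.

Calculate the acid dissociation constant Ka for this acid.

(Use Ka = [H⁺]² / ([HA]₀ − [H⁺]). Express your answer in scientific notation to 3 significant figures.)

[H⁺] = 10^(−pH) = 10^(−3.21) = 6.166e-04 M. For HA ⇌ H⁺ + A⁻, Ka = [H⁺][A⁻]/[HA] = [H⁺]² / ([HA]₀ − [H⁺]) = (6.166e-04)² / (0.023 − 6.166e-04) = 1.70e-05.

K_a = 1.70e-05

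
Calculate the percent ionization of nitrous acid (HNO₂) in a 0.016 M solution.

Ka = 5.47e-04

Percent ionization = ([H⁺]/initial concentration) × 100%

Using Ka equilibrium: x² + Ka×x - Ka×C = 0. Solving: [H⁺] = 2.6975e-03. Percent = (2.6975e-03/0.016) × 100

Percent ionization = 16.9%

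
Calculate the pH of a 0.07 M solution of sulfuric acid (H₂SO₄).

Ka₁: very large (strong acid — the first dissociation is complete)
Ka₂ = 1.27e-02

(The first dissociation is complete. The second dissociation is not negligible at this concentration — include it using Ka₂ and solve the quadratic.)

First dissociation is complete: [H⁺]₀ = [HSO₄⁻]₀ = C = 0.07 M. Second dissociation HSO₄⁻ ⇌ H⁺ + SO₄²⁻: let x = [SO₄²⁻]. Ka₂ = (C + x)·x / (C − x) = 1.27e-02 → x² + (C + Ka₂)·x − Ka₂·C = 0 → x² + 0.08270·x − 8.890e-04 = 0. x = (−0.08270 + √(0.08270² + 4 × 8.890e-04)) / 2 = 9.6286e-03 M. [H⁺] = C + x = 0.07 + 9.6286e-03 = 7.9629e-02 M. pH = -log(7.9629e-02) = 1.10.

pH = 1.10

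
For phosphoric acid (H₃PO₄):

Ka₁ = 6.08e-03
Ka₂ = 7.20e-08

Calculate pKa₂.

pKa₂ = -log(Ka₂) = -log(7.20e-08) = 7.14.

pK_{a2} = 7.14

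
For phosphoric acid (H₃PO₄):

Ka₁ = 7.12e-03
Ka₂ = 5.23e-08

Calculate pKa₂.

pKa₂ = -log(Ka₂) = -log(5.23e-08) = 7.28.

pK_{a2} = 7.28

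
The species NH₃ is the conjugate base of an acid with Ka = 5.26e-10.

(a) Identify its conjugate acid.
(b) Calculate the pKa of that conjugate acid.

(a) The conjugate acid is formed by adding one H⁺ to NH₃, giving NH₄⁺. (b) pKa = -log(Ka) = -log(5.26e-10) = 9.28.

Conjugate acid: NH₄⁺; pK_a = 9.28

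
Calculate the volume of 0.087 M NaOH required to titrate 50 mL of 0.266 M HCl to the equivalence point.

At equivalence: moles acid = moles base. moles HCl = 0.266 × 50/1000 = 0.0133 mol. V_base = moles / 0.087 × 1000 = 152.9 mL.

V_{base} = 152.9 mL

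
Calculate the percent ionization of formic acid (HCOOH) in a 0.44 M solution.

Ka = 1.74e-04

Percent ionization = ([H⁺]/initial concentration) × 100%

Using Ka equilibrium: x² + Ka×x - Ka×C = 0. Solving: [H⁺] = 8.6633e-03. Percent = (8.6633e-03/0.44) × 100

Percent ionization = 1.97%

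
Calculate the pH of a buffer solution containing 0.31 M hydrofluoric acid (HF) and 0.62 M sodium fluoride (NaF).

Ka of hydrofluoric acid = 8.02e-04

pKa = -log(8.02e-04) = 3.10. pH = pKa + log([A⁻]/[HA]) = 3.10 + log(0.62/0.31)

pH = 3.40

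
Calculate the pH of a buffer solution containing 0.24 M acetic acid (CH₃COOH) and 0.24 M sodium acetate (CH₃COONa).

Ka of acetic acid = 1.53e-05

pKa = -log(1.53e-05) = 4.82. pH = pKa + log([A⁻]/[HA]) = 4.82 + log(0.24/0.24)

pH = 4.82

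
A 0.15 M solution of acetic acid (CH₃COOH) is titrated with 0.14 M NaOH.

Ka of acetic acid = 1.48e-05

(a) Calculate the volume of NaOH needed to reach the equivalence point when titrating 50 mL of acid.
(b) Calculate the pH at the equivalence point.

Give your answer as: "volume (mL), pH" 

moles acid = 0.15 × 50/1000 = 0.0075 mol; V_base = moles/0.14 × 1000 = 53.6 mL. At equivalence only the conjugate base is present: [A⁻] = 0.0075/0.104 = 7.2414e-02 M. Kb = Kw/Ka = 6.76e-10; [OH⁻] = √(Kb × [A⁻]) = 6.9949e-06; pOH = 5.16; pH = 14 - pOH = 8.84.

V = 53.6 mL, pH = 8.84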